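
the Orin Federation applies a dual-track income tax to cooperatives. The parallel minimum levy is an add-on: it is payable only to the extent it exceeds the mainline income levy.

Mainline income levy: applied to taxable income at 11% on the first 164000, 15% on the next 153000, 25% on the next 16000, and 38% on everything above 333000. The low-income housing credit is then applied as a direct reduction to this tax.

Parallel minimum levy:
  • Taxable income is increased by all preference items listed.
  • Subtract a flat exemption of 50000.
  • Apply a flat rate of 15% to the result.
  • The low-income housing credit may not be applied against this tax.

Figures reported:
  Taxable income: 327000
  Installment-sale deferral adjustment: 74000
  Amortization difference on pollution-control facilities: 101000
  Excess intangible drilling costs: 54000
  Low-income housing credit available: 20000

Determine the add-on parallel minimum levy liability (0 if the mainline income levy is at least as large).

Parallel minimum levy:
  Adjusted income: 327000 + 74000 + 101000 + 54000 = 556000
  Less exemption 50000 → base 506000
  506000 × 15% = 75900

Mainline income levy:
  164000 × 11% = 18040
  153000 × 15% = 22950
  10000 × 25% = 2500
  → 43490
  Less low-income housing credit 20000 → 23490

Excess of parallel minimum levy over mainline income levy: 75900 − 23490 = 52410.

52410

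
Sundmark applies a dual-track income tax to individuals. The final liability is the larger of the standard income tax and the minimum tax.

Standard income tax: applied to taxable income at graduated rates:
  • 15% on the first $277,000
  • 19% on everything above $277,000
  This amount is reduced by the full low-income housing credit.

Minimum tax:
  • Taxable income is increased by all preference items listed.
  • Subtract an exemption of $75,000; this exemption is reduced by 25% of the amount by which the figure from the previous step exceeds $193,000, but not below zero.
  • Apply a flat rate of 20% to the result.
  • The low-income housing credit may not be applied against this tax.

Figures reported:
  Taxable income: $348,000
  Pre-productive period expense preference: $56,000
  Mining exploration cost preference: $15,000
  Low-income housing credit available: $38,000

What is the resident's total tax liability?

Standard income tax:
  $277,000 × 15% = $41,550
  $71,000 × 19% = $13,490
  → $55,040
  Less low-income housing credit $38,000 → $17,040

Minimum tax:
  Adjusted income: $348,000 + $56,000 + $15,000 = $419,000
  Exemption: $75,000 − 25% × ($419,000 − $193,000) = $75,000 − $56,500 = $18,500
  Base: $419,000 − $18,500 = $400,500
  $400,500 × 20% = $80,100

$80,100 > $17,040, so the minimum tax is the binding amount.

$80,100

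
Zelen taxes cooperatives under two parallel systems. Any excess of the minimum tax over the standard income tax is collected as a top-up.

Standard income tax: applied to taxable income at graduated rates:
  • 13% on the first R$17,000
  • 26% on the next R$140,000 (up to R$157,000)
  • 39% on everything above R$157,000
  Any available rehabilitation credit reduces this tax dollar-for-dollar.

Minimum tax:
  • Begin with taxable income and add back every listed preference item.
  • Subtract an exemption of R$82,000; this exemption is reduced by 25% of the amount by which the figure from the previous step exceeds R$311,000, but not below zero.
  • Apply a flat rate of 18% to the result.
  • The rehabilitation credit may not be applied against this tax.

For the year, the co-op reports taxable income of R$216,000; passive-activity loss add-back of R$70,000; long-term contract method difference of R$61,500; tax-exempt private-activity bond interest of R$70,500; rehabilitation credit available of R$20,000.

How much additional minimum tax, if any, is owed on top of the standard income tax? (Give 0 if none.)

R$23,675

Minimum tax:
  Adjusted income: R$216,000 + R$70,000 + R$61,500 + R$70,500 = R$418,000
  Exemption: R$82,000 − 25% × (R$418,000 − R$311,000) = R$82,000 − R$26,750 = R$55,250
  Base: R$418,000 − R$55,250 = R$362,750
  R$362,750 × 18% = R$65,295

Standard income tax:
  R$17,000 × 13% = R$2,210
  R$140,000 × 26% = R$36,400
  R$59,000 × 39% = R$23,010
  → R$61,620
  Less rehabilitation credit R$20,000 → R$41,620

Excess of minimum tax over standard income tax: R$65,295 − R$41,620 = R$23,675.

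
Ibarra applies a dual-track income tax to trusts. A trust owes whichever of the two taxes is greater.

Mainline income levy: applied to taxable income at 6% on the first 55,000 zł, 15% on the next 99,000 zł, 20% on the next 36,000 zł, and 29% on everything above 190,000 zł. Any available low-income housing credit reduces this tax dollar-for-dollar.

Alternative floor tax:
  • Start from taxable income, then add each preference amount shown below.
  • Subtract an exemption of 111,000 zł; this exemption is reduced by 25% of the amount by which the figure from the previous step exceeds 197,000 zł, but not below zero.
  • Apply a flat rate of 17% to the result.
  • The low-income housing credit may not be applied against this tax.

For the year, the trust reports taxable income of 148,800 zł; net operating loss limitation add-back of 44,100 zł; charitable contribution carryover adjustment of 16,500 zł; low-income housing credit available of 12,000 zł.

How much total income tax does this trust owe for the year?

Alternative floor tax:
  Adjusted income: 148,800 zł + 44,100 zł + 16,500 zł = 209,400 zł
  Exemption: 111,000 zł − 25% × (209,400 zł − 197,000 zł) = 111,000 zł − 3,100 zł = 107,900 zł
  Base: 209,400 zł − 107,900 zł = 101,500 zł
  101,500 zł × 17% = 17,255 zł

Mainline income levy:
  55,000 zł × 6% = 3,300 zł
  93,800 zł × 15% = 14,070 zł
  → 17,370 zł
  Less low-income housing credit 12,000 zł → 5,370 zł

17,255 zł > 5,370 zł, so the alternative floor tax is the binding amount.

17,255 zł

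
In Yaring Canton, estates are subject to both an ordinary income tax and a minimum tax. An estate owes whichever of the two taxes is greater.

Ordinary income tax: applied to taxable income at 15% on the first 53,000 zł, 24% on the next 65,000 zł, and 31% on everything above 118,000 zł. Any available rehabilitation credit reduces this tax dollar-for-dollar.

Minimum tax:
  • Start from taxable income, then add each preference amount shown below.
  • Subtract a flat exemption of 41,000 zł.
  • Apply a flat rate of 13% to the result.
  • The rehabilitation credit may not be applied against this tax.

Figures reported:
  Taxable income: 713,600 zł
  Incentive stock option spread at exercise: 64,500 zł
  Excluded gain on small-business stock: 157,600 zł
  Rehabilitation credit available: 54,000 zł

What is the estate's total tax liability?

154,186 zł

Minimum tax:
  Adjusted income: 713,600 zł + 64,500 zł + 157,600 zł = 935,700 zł
  Less exemption 41,000 zł → base 894,700 zł
  894,700 zł × 13% = 116,311 zł

Ordinary income tax:
  53,000 zł × 15% = 7,950 zł
  65,000 zł × 24% = 15,600 zł
  595,600 zł × 31% = 184,636 zł
  → 208,186 zł
  Less rehabilitation credit 54,000 zł → 154,186 zł

154,186 zł > 116,311 zł, so the ordinary income tax governs.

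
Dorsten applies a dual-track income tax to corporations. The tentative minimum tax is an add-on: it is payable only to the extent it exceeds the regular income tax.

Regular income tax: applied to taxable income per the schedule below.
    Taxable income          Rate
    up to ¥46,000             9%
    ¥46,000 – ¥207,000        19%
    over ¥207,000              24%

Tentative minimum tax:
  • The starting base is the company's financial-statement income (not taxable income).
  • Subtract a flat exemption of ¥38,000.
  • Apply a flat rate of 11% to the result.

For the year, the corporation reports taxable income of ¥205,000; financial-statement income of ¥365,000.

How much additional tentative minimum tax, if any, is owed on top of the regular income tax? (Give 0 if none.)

¥1,620

Tentative minimum tax:
  Base (financial-statement income): ¥365,000
  Less exemption ¥38,000 → base ¥327,000
  ¥327,000 × 11% = ¥35,970

Regular income tax:
  ¥46,000 × 9% = ¥4,140
  ¥159,000 × 19% = ¥30,210
  → ¥34,350

Excess of tentative minimum tax over regular income tax: ¥35,970 − ¥34,350 = ¥1,620.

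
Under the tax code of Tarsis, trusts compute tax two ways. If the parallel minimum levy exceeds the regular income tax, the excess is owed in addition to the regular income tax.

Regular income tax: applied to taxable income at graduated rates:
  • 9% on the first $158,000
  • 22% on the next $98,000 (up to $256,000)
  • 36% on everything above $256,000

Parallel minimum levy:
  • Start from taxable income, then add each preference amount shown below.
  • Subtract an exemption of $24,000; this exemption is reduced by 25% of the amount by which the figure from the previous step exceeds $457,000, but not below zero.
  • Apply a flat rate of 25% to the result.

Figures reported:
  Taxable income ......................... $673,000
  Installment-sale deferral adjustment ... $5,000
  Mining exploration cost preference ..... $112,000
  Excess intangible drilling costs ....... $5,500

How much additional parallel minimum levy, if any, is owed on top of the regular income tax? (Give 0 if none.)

Regular income tax:
  $158,000 × 9% = $14,220
  $98,000 × 22% = $21,560
  $417,000 × 36% = $150,120
  → $185,900

Parallel minimum levy:
  Adjusted income: $673,000 + $5,000 + $112,000 + $5,500 = $795,500
  Exemption: 25% × ($795,500 − $457,000) = $84,625 ≥ $24,000, so the exemption is fully phased out
  Base: $795,500 − $0 = $795,500
  $795,500 × 25% = $198,875

Excess of parallel minimum levy over regular income tax: $198,875 − $185,900 = $12,975.

$12,975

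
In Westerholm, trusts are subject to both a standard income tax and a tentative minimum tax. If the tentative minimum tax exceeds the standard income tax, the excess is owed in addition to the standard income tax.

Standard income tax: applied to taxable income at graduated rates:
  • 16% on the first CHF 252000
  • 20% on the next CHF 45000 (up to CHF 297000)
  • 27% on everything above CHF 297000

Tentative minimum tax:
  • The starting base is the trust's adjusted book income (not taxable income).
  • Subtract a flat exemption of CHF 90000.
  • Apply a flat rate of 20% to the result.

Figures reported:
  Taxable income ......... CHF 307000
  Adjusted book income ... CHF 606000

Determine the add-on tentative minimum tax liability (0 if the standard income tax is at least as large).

CHF 51180

Tentative minimum tax:
  Base (adjusted book income): CHF 606000
  Less exemption CHF 90000 → base CHF 516000
  CHF 516000 × 20% = CHF 103200

Standard income tax:
  CHF 252000 × 16% = CHF 40320
  CHF 45000 × 20% = CHF 9000
  CHF 10000 × 27% = CHF 2700
  → CHF 52020

Excess of tentative minimum tax over standard income tax: CHF 103200 − CHF 52020 = CHF 51180.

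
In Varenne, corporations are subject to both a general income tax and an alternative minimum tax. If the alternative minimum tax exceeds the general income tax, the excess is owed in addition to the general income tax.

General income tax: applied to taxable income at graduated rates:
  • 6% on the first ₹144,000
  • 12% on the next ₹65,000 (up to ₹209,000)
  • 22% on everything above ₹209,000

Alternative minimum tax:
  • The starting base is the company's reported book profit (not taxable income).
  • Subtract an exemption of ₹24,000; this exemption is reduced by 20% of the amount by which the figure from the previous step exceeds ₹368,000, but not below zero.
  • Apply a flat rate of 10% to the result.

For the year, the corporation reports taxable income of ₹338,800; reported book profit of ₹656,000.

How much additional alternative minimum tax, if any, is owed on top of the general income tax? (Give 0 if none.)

₹20,604

General income tax:
  ₹144,000 × 6% = ₹8,640
  ₹65,000 × 12% = ₹7,800
  ₹129,800 × 22% = ₹28,556
  → ₹44,996

Alternative minimum tax:
  Base (reported book profit): ₹656,000
  Exemption: 20% × (₹656,000 − ₹368,000) = ₹57,600 ≥ ₹24,000, so the exemption is fully phased out
  Base: ₹656,000 − ₹0 = ₹656,000
  ₹656,000 × 10% = ₹65,600

Excess of alternative minimum tax over general income tax: ₹65,600 − ₹44,996 = ₹20,604.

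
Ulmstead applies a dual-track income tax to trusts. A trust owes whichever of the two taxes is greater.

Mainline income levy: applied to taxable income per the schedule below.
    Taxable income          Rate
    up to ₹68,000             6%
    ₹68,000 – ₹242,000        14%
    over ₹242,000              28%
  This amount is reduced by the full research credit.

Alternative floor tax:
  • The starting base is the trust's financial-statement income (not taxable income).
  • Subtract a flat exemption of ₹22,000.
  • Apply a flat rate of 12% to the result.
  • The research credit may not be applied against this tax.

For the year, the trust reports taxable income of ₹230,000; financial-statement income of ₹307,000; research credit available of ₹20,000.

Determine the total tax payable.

₹34,200

Alternative floor tax:
  Base (financial-statement income): ₹307,000
  Less exemption ₹22,000 → base ₹285,000
  ₹285,000 × 12% = ₹34,200

Mainline income levy:
  ₹68,000 × 6% = ₹4,080
  ₹162,000 × 14% = ₹22,680
  → ₹26,760
  Less research credit ₹20,000 → ₹6,760

₹34,200 > ₹6,760, so the alternative floor tax is the binding amount.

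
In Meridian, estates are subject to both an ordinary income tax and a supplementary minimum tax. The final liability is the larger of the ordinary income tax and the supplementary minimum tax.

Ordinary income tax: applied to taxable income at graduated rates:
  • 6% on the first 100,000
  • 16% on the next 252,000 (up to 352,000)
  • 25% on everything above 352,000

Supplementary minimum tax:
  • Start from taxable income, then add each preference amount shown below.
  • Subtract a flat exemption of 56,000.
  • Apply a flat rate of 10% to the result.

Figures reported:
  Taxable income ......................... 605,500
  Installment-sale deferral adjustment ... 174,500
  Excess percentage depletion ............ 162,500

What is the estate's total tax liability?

Supplementary minimum tax:
  Adjusted income: 605,500 + 174,500 + 162,500 = 942,500
  Less exemption 56,000 → base 886,500
  886,500 × 10% = 88,650

Ordinary income tax:
  100,000 × 6% = 6,000
  252,000 × 16% = 40,320
  253,500 × 25% = 63,375
  → 109,695

109,695 > 88,650, so the ordinary income tax governs.

109,695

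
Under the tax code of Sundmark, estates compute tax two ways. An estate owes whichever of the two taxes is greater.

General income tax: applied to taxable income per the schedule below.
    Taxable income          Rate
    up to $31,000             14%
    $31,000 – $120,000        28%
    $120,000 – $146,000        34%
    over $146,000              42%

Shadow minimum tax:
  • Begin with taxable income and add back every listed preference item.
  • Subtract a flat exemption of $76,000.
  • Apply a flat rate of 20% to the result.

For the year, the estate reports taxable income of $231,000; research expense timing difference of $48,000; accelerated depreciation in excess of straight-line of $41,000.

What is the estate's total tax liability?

General income tax:
  $31,000 × 14% = $4,340
  $89,000 × 28% = $24,920
  $26,000 × 34% = $8,840
  $85,000 × 42% = $35,700
  → $73,800

Shadow minimum tax:
  Adjusted income: $231,000 + $48,000 + $41,000 = $320,000
  Less exemption $76,000 → base $244,000
  $244,000 × 20% = $48,800

$73,800 > $48,800, so the general income tax governs.

$73,800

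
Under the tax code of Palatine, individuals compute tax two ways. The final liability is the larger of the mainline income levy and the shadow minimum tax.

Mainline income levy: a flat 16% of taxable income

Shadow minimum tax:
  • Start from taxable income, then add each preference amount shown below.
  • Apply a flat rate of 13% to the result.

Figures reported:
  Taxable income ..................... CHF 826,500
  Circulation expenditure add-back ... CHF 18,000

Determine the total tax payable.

CHF 132,240

Mainline income levy:
  CHF 826,500 × 16% = CHF 132,240

Shadow minimum tax:
  Adjusted income: CHF 826,500 + CHF 18,000 = CHF 844,500
  CHF 844,500 × 13% = CHF 109,785

CHF 132,240 > CHF 109,785, so the mainline income levy governs.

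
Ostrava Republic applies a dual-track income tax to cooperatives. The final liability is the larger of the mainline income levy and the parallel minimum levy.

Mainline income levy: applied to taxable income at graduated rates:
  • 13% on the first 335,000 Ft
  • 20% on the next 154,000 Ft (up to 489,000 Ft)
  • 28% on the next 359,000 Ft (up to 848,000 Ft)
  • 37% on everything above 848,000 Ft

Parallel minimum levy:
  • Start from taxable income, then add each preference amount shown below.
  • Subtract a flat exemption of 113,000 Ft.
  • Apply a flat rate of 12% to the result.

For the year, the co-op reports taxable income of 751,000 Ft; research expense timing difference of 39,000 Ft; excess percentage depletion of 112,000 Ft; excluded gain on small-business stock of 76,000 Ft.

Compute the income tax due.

147,710 Ft

Parallel minimum levy:
  Adjusted income: 751,000 Ft + 39,000 Ft + 112,000 Ft + 76,000 Ft = 978,000 Ft
  Less exemption 113,000 Ft → base 865,000 Ft
  865,000 Ft × 12% = 103,800 Ft

Mainline income levy:
  335,000 Ft × 13% = 43,550 Ft
  154,000 Ft × 20% = 30,800 Ft
  262,000 Ft × 28% = 73,360 Ft
  → 147,710 Ft

147,710 Ft > 103,800 Ft, so the mainline income levy governs.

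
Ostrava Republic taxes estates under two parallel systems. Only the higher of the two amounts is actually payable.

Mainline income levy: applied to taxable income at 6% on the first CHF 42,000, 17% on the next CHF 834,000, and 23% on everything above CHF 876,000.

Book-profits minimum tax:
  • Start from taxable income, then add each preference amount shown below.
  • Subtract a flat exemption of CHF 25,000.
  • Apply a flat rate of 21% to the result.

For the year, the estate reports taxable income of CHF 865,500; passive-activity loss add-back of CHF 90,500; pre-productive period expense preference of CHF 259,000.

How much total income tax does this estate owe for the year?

CHF 249,900

Mainline income levy:
  CHF 42,000 × 6% = CHF 2,520
  CHF 823,500 × 17% = CHF 139,995
  → CHF 142,515

Book-profits minimum tax:
  Adjusted income: CHF 865,500 + CHF 90,500 + CHF 259,000 = CHF 1,215,000
  Less exemption CHF 25,000 → base CHF 1,190,000
  CHF 1,190,000 × 21% = CHF 249,900

CHF 249,900 > CHF 142,515, so the book-profits minimum tax is the binding amount.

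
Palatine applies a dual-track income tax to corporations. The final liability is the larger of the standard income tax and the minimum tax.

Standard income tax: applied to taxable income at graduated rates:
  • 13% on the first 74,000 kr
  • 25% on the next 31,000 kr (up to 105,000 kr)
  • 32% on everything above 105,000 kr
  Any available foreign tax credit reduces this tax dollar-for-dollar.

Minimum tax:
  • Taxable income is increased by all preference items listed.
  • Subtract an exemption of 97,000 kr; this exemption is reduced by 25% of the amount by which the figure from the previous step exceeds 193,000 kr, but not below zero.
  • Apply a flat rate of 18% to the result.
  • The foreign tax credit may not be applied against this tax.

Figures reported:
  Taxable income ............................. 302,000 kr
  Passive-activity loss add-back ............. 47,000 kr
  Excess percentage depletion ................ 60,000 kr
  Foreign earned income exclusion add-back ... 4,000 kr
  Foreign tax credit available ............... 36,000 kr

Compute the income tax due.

66,780 kr

Standard income tax:
  74,000 kr × 13% = 9,620 kr
  31,000 kr × 25% = 7,750 kr
  197,000 kr × 32% = 63,040 kr
  → 80,410 kr
  Less foreign tax credit 36,000 kr → 44,410 kr

Minimum tax:
  Adjusted income: 302,000 kr + 47,000 kr + 60,000 kr + 4,000 kr = 413,000 kr
  Exemption: 97,000 kr − 25% × (413,000 kr − 193,000 kr) = 97,000 kr − 55,000 kr = 42,000 kr
  Base: 413,000 kr − 42,000 kr = 371,000 kr
  371,000 kr × 18% = 66,780 kr

66,780 kr > 44,410 kr, so the minimum tax is the binding amount.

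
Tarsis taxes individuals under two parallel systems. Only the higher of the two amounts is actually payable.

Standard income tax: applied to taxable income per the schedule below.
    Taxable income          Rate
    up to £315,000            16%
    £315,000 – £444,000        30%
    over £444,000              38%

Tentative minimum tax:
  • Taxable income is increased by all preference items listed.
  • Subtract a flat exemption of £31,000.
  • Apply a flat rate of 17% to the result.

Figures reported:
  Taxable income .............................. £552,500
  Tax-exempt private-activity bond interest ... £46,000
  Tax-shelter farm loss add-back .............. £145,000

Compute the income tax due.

£130,330

Standard income tax:
  £315,000 × 16% = £50,400
  £129,000 × 30% = £38,700
  £108,500 × 38% = £41,230
  → £130,330

Tentative minimum tax:
  Adjusted income: £552,500 + £46,000 + £145,000 = £743,500
  Less exemption £31,000 → base £712,500
  £712,500 × 17% = £121,125

£130,330 > £121,125, so the standard income tax governs.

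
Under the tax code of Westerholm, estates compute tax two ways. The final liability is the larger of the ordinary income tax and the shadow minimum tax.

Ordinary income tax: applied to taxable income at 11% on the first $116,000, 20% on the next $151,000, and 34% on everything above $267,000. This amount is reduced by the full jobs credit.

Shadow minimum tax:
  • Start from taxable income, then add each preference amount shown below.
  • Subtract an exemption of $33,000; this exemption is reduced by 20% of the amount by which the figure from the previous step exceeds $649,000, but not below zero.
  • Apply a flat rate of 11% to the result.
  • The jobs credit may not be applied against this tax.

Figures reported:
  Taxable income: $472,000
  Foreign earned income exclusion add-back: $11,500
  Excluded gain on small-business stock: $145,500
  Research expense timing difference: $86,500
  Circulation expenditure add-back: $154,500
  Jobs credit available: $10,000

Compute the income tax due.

$102,660

Ordinary income tax:
  $116,000 × 11% = $12,760
  $151,000 × 20% = $30,200
  $205,000 × 34% = $69,700
  → $112,660
  Less jobs credit $10,000 → $102,660

Shadow minimum tax:
  Adjusted income: $472,000 + $11,500 + $145,500 + $86,500 + $154,500 = $870,000
  Exemption: 20% × ($870,000 − $649,000) = $44,200 ≥ $33,000, so the exemption is fully phased out
  Base: $870,000 − $0 = $870,000
  $870,000 × 11% = $95,700

$102,660 > $95,700, so the ordinary income tax governs.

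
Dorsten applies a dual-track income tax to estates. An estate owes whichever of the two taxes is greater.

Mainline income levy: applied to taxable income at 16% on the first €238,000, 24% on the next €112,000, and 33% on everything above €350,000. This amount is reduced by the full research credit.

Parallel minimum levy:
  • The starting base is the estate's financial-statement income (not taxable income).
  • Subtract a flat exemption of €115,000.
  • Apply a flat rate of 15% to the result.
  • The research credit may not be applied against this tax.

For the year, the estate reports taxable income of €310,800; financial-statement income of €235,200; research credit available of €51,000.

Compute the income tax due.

Mainline income levy:
  €238,000 × 16% = €38,080
  €72,800 × 24% = €17,472
  → €55,552
  Less research credit €51,000 → €4,552

Parallel minimum levy:
  Base (financial-statement income): €235,200
  Less exemption €115,000 → base €120,200
  €120,200 × 15% = €18,030

€18,030 > €4,552, so the parallel minimum levy is the binding amount.

€18,030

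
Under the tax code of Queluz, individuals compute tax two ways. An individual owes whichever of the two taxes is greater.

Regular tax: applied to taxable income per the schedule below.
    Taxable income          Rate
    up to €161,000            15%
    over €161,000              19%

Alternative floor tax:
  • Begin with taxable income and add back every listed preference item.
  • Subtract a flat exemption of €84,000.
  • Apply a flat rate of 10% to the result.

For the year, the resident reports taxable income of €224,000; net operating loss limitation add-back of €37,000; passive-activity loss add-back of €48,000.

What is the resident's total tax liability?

€36,120

Regular tax:
  €161,000 × 15% = €24,150
  €63,000 × 19% = €11,970
  → €36,120

Alternative floor tax:
  Adjusted income: €224,000 + €37,000 + €48,000 = €309,000
  Less exemption €84,000 → base €225,000
  €225,000 × 10% = €22,500

€36,120 > €22,500, so the regular tax governs.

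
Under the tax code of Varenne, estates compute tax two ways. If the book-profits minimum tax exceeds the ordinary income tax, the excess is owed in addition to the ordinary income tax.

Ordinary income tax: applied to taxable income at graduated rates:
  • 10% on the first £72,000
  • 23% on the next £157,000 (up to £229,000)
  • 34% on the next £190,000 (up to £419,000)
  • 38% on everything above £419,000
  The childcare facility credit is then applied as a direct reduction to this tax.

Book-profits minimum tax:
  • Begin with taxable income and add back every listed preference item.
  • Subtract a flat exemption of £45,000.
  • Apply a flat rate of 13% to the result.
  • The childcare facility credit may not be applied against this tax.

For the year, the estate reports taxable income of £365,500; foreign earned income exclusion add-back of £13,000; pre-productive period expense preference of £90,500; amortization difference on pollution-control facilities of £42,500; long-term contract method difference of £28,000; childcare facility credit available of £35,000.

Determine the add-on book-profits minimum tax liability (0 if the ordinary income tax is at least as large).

Ordinary income tax:
  £72,000 × 10% = £7,200
  £157,000 × 23% = £36,110
  £136,500 × 34% = £46,410
  → £89,720
  Less childcare facility credit £35,000 → £54,720

Book-profits minimum tax:
  Adjusted income: £365,500 + £13,000 + £90,500 + £42,500 + £28,000 = £539,500
  Less exemption £45,000 → base £494,500
  £494,500 × 13% = £64,285

Excess of book-profits minimum tax over ordinary income tax: £64,285 − £54,720 = £9,565.

£9,565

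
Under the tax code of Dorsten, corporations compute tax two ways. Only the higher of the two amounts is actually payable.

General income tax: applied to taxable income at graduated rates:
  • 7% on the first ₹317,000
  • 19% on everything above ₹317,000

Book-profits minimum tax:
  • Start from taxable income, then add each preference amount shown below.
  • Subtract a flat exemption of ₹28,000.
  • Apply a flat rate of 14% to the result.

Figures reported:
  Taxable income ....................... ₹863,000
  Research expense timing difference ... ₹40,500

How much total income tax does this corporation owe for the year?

₹125,930

General income tax:
  ₹317,000 × 7% = ₹22,190
  ₹546,000 × 19% = ₹103,740
  → ₹125,930

Book-profits minimum tax:
  Adjusted income: ₹863,000 + ₹40,500 = ₹903,500
  Less exemption ₹28,000 → base ₹875,500
  ₹875,500 × 14% = ₹122,570

₹125,930 > ₹122,570, so the general income tax governs.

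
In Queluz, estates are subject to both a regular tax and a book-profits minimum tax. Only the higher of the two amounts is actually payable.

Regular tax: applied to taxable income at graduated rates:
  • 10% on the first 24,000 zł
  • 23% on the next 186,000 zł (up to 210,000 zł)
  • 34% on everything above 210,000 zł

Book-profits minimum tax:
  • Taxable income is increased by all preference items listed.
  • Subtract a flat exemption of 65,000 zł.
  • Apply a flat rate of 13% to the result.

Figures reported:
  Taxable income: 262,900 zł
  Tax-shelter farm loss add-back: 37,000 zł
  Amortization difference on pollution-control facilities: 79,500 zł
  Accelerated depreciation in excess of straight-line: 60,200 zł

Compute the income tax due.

Book-profits minimum tax:
  Adjusted income: 262,900 zł + 37,000 zł + 79,500 zł + 60,200 zł = 439,600 zł
  Less exemption 65,000 zł → base 374,600 zł
  374,600 zł × 13% = 48,698 zł

Regular tax:
  24,000 zł × 10% = 2,400 zł
  186,000 zł × 23% = 42,780 zł
  52,900 zł × 34% = 17,986 zł
  → 63,166 zł

63,166 zł > 48,698 zł, so the regular tax governs.

63,166 zł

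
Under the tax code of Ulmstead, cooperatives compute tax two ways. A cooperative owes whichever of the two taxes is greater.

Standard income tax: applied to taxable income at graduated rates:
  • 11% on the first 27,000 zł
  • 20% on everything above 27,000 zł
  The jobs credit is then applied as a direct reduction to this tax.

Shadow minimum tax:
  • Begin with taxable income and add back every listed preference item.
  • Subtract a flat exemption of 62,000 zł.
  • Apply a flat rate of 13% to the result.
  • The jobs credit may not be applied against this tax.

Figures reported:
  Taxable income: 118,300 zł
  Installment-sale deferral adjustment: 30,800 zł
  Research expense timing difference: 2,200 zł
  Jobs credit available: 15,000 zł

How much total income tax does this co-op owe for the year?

11,609 zł

Shadow minimum tax:
  Adjusted income: 118,300 zł + 30,800 zł + 2,200 zł = 151,300 zł
  Less exemption 62,000 zł → base 89,300 zł
  89,300 zł × 13% = 11,609 zł

Standard income tax:
  27,000 zł × 11% = 2,970 zł
  91,300 zł × 20% = 18,260 zł
  → 21,230 zł
  Less jobs credit 15,000 zł → 6,230 zł

11,609 zł > 6,230 zł, so the shadow minimum tax is the binding amount.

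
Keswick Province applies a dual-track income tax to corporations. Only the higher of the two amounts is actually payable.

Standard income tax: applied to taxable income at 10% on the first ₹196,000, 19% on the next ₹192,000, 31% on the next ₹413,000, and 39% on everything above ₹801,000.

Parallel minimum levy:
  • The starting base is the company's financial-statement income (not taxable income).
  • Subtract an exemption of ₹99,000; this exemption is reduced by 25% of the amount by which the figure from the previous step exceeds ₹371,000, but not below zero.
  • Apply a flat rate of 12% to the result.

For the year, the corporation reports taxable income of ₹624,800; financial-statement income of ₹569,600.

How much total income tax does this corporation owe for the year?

Standard income tax:
  ₹196,000 × 10% = ₹19,600
  ₹192,000 × 19% = ₹36,480
  ₹236,800 × 31% = ₹73,408
  → ₹129,488

Parallel minimum levy:
  Base (financial-statement income): ₹569,600
  Exemption: ₹99,000 − 25% × (₹569,600 − ₹371,000) = ₹99,000 − ₹49,650 = ₹49,350
  Base: ₹569,600 − ₹49,350 = ₹520,250
  ₹520,250 × 12% = ₹62,430

₹129,488 > ₹62,430, so the standard income tax governs.

₹129,488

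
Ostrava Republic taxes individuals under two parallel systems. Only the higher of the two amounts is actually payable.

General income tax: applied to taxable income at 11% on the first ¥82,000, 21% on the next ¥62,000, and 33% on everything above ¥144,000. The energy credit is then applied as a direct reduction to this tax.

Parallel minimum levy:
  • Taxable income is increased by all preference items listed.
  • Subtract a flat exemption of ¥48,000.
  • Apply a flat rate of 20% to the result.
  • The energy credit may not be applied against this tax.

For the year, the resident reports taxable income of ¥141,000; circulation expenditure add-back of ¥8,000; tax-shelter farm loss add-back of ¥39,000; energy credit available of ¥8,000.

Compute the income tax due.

Parallel minimum levy:
  Adjusted income: ¥141,000 + ¥8,000 + ¥39,000 = ¥188,000
  Less exemption ¥48,000 → base ¥140,000
  ¥140,000 × 20% = ¥28,000

General income tax:
  ¥82,000 × 11% = ¥9,020
  ¥59,000 × 21% = ¥12,390
  → ¥21,410
  Less energy credit ¥8,000 → ¥13,410

¥28,000 > ¥13,410, so the parallel minimum levy is the binding amount.

¥28,000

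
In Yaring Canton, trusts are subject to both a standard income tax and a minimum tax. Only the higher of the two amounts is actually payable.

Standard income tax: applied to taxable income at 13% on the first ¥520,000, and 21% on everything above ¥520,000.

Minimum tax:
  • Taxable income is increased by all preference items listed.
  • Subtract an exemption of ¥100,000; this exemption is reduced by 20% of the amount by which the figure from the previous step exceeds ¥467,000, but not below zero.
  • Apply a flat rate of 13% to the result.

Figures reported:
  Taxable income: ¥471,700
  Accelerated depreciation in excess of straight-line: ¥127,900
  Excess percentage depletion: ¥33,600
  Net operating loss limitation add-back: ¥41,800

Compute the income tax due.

¥80,158

Minimum tax:
  Adjusted income: ¥471,700 + ¥127,900 + ¥33,600 + ¥41,800 = ¥675,000
  Exemption: ¥100,000 − 20% × (¥675,000 − ¥467,000) = ¥100,000 − ¥41,600 = ¥58,400
  Base: ¥675,000 − ¥58,400 = ¥616,600
  ¥616,600 × 13% = ¥80,158

Standard income tax:
  ¥471,700 × 13% = ¥61,321

¥80,158 > ¥61,321, so the minimum tax is the binding amount.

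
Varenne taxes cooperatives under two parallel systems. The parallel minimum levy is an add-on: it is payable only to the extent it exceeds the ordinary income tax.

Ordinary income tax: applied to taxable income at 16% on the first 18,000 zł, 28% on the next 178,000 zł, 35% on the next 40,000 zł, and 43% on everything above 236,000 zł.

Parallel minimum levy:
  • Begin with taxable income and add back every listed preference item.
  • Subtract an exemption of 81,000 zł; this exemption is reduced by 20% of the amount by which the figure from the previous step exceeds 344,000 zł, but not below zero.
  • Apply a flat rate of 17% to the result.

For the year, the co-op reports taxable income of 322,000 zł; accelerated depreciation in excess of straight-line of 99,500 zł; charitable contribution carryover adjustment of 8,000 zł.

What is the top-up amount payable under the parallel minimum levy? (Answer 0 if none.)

Parallel minimum levy:
  Adjusted income: 322,000 zł + 99,500 zł + 8,000 zł = 429,500 zł
  Exemption: 81,000 zł − 20% × (429,500 zł − 344,000 zł) = 81,000 zł − 17,100 zł = 63,900 zł
  Base: 429,500 zł − 63,900 zł = 365,600 zł
  365,600 zł × 17% = 62,152 zł

Ordinary income tax:
  18,000 zł × 16% = 2,880 zł
  178,000 zł × 28% = 49,840 zł
  40,000 zł × 35% = 14,000 zł
  86,000 zł × 43% = 36,980 zł
  → 103,700 zł

62,152 zł ≤ 103,700 zł, so no add-on is due.

0 zł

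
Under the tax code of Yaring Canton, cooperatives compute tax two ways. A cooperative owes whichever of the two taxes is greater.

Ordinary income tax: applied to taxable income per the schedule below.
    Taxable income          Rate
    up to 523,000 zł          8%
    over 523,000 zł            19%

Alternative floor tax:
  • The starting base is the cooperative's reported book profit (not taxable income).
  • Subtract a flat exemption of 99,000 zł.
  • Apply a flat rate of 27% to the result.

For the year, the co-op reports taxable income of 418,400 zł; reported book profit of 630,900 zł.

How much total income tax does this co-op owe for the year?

Alternative floor tax:
  Base (reported book profit): 630,900 zł
  Less exemption 99,000 zł → base 531,900 zł
  531,900 zł × 27% = 143,613 zł

Ordinary income tax:
  418,400 zł × 8% = 33,472 zł

143,613 zł > 33,472 zł, so the alternative floor tax is the binding amount.

143,613 zł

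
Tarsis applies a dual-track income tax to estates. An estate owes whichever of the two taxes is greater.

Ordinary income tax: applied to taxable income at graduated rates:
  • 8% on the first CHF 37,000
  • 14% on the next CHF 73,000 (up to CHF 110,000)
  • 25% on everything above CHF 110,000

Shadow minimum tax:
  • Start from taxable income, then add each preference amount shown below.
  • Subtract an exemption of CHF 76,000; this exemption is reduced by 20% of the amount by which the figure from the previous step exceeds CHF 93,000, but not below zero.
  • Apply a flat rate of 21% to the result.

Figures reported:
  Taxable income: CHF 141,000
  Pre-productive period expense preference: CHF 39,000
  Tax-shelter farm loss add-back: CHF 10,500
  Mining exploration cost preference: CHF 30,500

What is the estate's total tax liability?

Ordinary income tax:
  CHF 37,000 × 8% = CHF 2,960
  CHF 73,000 × 14% = CHF 10,220
  CHF 31,000 × 25% = CHF 7,750
  → CHF 20,930

Shadow minimum tax:
  Adjusted income: CHF 141,000 + CHF 39,000 + CHF 10,500 + CHF 30,500 = CHF 221,000
  Exemption: CHF 76,000 − 20% × (CHF 221,000 − CHF 93,000) = CHF 76,000 − CHF 25,600 = CHF 50,400
  Base: CHF 221,000 − CHF 50,400 = CHF 170,600
  CHF 170,600 × 21% = CHF 35,826

CHF 35,826 > CHF 20,930, so the shadow minimum tax is the binding amount.

CHF 35,826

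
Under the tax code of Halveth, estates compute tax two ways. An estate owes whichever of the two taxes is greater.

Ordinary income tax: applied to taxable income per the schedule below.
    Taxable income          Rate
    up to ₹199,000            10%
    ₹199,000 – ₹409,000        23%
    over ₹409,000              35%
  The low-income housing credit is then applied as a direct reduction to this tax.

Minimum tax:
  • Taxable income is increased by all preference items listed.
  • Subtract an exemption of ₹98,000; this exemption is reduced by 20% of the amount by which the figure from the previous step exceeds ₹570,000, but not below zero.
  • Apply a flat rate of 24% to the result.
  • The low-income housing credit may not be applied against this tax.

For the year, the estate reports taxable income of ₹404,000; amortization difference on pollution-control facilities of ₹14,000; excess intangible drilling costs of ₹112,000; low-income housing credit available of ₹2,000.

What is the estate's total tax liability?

Ordinary income tax:
  ₹199,000 × 10% = ₹19,900
  ₹205,000 × 23% = ₹47,150
  → ₹67,050
  Less low-income housing credit ₹2,000 → ₹65,050

Minimum tax:
  Adjusted income: ₹404,000 + ₹14,000 + ₹112,000 = ₹530,000
  Exemption: ₹530,000 ≤ ₹570,000, so full ₹98,000 applies
  Base: ₹530,000 − ₹98,000 = ₹432,000
  ₹432,000 × 24% = ₹103,680

₹103,680 > ₹65,050, so the minimum tax is the binding amount.

₹103,680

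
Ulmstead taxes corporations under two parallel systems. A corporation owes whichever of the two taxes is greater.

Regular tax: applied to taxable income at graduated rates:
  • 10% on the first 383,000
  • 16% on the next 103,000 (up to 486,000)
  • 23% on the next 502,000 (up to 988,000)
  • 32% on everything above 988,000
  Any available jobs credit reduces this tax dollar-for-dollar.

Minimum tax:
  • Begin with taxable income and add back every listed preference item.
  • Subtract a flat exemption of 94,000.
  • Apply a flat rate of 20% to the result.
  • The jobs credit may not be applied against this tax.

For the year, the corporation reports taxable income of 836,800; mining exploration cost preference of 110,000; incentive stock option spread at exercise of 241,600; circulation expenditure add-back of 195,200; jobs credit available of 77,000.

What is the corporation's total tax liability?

257,920

Regular tax:
  383,000 × 10% = 38,300
  103,000 × 16% = 16,480
  350,800 × 23% = 80,684
  → 135,464
  Less jobs credit 77,000 → 58,464

Minimum tax:
  Adjusted income: 836,800 + 110,000 + 241,600 + 195,200 = 1,383,600
  Less exemption 94,000 → base 1,289,600
  1,289,600 × 20% = 257,920

257,920 > 58,464, so the minimum tax is the binding amount.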